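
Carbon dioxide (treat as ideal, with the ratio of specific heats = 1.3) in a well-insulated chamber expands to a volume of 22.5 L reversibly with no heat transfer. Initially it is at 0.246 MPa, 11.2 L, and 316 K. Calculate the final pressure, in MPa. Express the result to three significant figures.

P₂ ≈ 0.0993 MPa

Since PV^γ is constant along a reversible adiabat, P₂ = P₁ (V₁/V₂)^γ.
P₂ = 0.246 × (11.2/22.5)^(1.3) = 0.09933 MPa.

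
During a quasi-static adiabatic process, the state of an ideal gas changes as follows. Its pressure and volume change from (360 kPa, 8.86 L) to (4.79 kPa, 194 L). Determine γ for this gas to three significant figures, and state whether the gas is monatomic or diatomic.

PV^γ = const ⇒ γ = ln(P₂/P₁) / ln(V₁/V₂).
γ = ln(4.79/360) / ln(8.86/194) = 1.4.
γ ≈ 1.40 is close to 7/5, so the gas is diatomic.

γ ≈ 1.40; diatomic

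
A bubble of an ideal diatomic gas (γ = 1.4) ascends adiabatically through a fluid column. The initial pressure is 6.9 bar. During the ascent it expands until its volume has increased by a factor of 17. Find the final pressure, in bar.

Since PV^γ is constant along a reversible adiabat, P₂ = P₁ (V₁/V₂)^γ.
P₂ = 6.9 × (1/17)^(1.4) = 0.1307 bar.

P₂ ≈ 0.131 bar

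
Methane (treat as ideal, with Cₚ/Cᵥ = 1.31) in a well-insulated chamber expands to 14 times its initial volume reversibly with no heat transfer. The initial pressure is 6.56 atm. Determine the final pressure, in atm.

Since PV^γ is constant along a reversible adiabat, P₂ = P₁ (V₁/V₂)^γ.
P₂ = 6.56 × (1/14)^(1.31) = 0.2068 atm.

P₂ ≈ 0.207 atm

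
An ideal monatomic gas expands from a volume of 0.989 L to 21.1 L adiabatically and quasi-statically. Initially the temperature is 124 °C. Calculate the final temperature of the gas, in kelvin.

Adiabatic: T₁V₁^(γ−1) = T₂V₂^(γ−1) ⇒ T₂ = T₁ (V₁/V₂)^(γ−1).
For a monatomic ideal gas γ = 5/3, so γ−1 = 2/3.
T₁ = 124 °C = 397.1 K.
T₂ = 397.1 × (0.989/21.1)^(2/3) = 51.63 K.

T₂ ≈ 51.6 K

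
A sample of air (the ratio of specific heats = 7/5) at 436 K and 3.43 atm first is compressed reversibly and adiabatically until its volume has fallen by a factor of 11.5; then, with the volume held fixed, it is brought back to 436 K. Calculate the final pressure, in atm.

Adiabatic step (PV^γ = const): P₂ = 3.43×11.5^(7/5) = 104.8 atm; T₂ = 436×11.5^(2/5) = 1158 K.
Isochoric: P₃ = P₂(T₃/T₂) = 104.8 × (436/1158) = 39.45 atm.

P₃ ≈ 39.4 atm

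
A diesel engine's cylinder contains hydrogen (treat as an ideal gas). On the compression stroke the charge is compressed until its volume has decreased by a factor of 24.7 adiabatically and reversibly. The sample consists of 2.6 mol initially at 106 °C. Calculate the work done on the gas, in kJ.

W ≈ 53.4 kJ

Adiabatic: T₁V₁^(γ−1) = T₂V₂^(γ−1) ⇒ T₂ = T₁ (V₁/V₂)^(γ−1).
γ = 7/5 for a diatomic ideal gas, so γ−1 = 2/5.
T₁ = 106 °C = 379.1 K.
T₂ = 379.1 × 24.7^(2/5) = 1367 K.
Q = 0, so ΔU = W_on_gas = nCᵥΔT with Cᵥ = R/(γ−1) = 20.79 J/(mol·K).
ΔU = 2.6 × 20.79 × (1367 − 379.1) = 53410 J.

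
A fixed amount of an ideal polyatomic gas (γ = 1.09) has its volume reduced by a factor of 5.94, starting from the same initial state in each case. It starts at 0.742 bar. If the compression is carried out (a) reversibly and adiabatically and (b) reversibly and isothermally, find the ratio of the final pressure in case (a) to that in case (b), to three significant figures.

P_adiabatic / P_isothermal ≈ 1.17

Isothermal: P_b = P₁(V₁/V₂) = 0.742×5.94.
Adiabatic: P_a = P₁(V₁/V₂)^γ = 0.742×5.94^(1.09).
P_a/P_b = (V₁/V₂)^(γ−1) = 5.94^(0.09) = 1.174.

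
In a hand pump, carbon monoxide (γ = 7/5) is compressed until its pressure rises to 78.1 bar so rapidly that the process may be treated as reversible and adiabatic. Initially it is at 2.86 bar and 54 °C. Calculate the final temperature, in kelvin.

Along an adiabat T P^((1−γ)/γ) is constant, so T₂ = T₁ (P₂/P₁)^((γ−1)/γ).
T₁ = 54 °C = 327.1 K.
T₂ = 327.1 × (78.1/2.86)^(2/7) = 841.6 K.

T₂ ≈ 842 K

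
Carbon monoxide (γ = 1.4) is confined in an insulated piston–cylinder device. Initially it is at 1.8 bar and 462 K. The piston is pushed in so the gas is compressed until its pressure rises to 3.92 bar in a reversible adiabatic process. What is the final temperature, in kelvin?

T₂ ≈ 577 K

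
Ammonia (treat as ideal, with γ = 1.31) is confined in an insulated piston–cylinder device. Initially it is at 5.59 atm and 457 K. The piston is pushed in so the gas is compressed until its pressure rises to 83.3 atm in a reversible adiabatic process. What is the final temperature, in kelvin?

T₂ ≈ 866 K

Adiabatic: T₂/T₁ = (P₂/P₁)^((γ−1)/γ).
T₂ = 457 × (83.3/5.59)^(0.237) = 866.1 K.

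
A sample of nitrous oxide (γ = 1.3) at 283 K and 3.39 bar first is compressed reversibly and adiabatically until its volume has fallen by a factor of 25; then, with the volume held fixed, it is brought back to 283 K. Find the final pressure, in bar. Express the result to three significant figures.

P₃ ≈ 84.8 bar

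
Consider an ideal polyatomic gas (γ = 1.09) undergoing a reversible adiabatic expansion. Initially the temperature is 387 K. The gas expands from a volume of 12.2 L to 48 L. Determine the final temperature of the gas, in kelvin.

T₂ ≈ 342 K

Adiabatic: T₁V₁^(γ−1) = T₂V₂^(γ−1) ⇒ T₂ = T₁ (V₁/V₂)^(γ−1).
T₂ = 387 × (12.2/48)^(0.09) = 342.1 K.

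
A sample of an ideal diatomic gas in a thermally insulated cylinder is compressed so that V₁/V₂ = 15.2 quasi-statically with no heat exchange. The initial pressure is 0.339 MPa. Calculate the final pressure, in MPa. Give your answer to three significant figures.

P₂ ≈ 15.3 MPa

Since PV^γ is constant along a reversible adiabat, P₂ = P₁ (V₁/V₂)^γ.
For a diatomic ideal gas γ = 7/5.
P₂ = 0.339 × 15.2^(7/5) = 15.3 MPa.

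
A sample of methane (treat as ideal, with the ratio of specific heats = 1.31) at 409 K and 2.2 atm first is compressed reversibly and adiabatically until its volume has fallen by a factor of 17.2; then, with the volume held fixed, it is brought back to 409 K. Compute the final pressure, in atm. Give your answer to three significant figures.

Adiabatic step (PV^γ = const): P₂ = 2.2×17.2^(1.31) = 91.4 atm; T₂ = 409×17.2^(0.31) = 988 K.
Isochoric: P₃ = P₂(T₃/T₂) = 91.4 × (409/988) = 37.84 atm.

P₃ ≈ 37.8 atm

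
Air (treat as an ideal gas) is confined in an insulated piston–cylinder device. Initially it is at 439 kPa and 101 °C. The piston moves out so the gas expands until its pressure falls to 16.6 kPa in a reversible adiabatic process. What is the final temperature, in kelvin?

Adiabatic: T₂/T₁ = (P₂/P₁)^((γ−1)/γ).
For a diatomic ideal gas γ = 7/5, so (γ−1)/γ = 2/7.
T₁ = 101 °C = 374.1 K.
T₂ = 374.1 × (16.6/439)^(2/7) = 146.8 K.

T₂ ≈ 147 K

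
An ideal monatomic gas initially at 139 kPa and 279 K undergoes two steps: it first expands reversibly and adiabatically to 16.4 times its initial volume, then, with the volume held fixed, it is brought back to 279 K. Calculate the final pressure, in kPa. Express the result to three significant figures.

For a monatomic ideal gas γ = 5/3.
Adiabatic step (PV^γ = const): P₂ = 139×(1/16.4)^(5/3) = 1.313 kPa; T₂ = 279×(1/16.4)^(2/3) = 43.22 K.
Isochoric: P₃ = P₂(T₃/T₂) = 1.313 × (279/43.22) = 8.476 kPa.

P₃ ≈ 8.48 kPa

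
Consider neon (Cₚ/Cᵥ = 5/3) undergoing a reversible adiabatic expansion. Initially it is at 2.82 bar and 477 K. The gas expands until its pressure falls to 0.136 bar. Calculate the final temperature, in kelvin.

T₂ ≈ 142 K

Along an adiabat T P^((1−γ)/γ) is constant, so T₂ = T₁ (P₂/P₁)^((γ−1)/γ).
T₂ = 477 × (0.136/2.82)^(2/5) = 141.9 K.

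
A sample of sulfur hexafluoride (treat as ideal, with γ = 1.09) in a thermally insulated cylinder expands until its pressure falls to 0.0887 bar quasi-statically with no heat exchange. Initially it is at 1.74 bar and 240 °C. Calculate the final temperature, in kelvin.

Adiabatic: T₂/T₁ = (P₂/P₁)^((γ−1)/γ).
T₁ = 240 °C = 513.1 K.
T₂ = 513.1 × (0.0887/1.74)^(0.0826) = 401.3 K.

T₂ ≈ 401 K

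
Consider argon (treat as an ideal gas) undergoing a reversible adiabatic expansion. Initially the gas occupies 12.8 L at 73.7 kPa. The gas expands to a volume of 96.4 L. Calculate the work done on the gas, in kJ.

γ = 5/3 for a monatomic ideal gas.
P₂ = P₁(V₁/V₂)^γ = 73.7×(12.8/96.4)^(5/3) = 2.547 kPa.
For a reversible adiabat, W_by_gas = (P₁V₁ − P₂V₂)/(γ−1).
W_by = (73700×0.0128 − 2547×0.0964) / (2/3) = 1047 J.
W_on_gas = −W_by = -1047 J.

W ≈ -1.05 kJ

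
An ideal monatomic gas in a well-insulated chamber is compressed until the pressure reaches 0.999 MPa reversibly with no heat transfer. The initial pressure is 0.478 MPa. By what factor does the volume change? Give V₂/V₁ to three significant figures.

V₂/V₁ ≈ 0.643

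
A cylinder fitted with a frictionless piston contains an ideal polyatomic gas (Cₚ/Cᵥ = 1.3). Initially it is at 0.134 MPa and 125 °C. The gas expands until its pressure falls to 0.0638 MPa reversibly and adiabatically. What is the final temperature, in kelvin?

Along an adiabat T P^((1−γ)/γ) is constant, so T₂ = T₁ (P₂/P₁)^((γ−1)/γ).
T₁ = 125 °C = 398.1 K.
T₂ = 398.1 × (0.0638/0.134)^(0.231) = 335.5 K.

T₂ ≈ 335 K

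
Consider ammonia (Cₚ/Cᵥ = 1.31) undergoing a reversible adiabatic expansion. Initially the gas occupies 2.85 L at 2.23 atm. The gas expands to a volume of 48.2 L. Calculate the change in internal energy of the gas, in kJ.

P₂ = P₁(V₁/V₂)^γ = 2.23×(2.85/48.2)^(1.31) = 0.05487 atm.
For a reversible adiabat, W_by_gas = (P₁V₁ − P₂V₂)/(γ−1).
W_by = (226000×0.00285 − 5560×0.0482) / (0.31) = 1213 J.
Q = 0 ⇒ ΔU = −W_by = -1213 J.

ΔU ≈ -1.21 kJ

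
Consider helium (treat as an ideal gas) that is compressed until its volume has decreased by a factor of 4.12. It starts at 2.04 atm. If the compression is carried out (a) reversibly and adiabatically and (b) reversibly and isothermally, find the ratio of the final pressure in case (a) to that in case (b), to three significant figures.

P_adiabatic / P_isothermal ≈ 2.57

For a monatomic ideal gas γ = 5/3.
Isothermal: P_b = P₁(V₁/V₂) = 2.04×4.12.
Adiabatic: P_a = P₁(V₁/V₂)^γ = 2.04×4.12^(5/3).
P_a/P_b = (V₁/V₂)^(γ−1) = 4.12^(2/3) = 2.57.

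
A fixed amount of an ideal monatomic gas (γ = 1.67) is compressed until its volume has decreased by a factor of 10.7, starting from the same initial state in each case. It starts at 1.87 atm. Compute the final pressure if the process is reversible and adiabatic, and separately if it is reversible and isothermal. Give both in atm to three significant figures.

adiabatic: 97.9 atm; isothermal: 20.0 atm

Isothermal: P₂ = P₁(V₁/V₂) = 1.87×10.7 = 20.01 atm.
Adiabatic: P₂ = P₁(V₁/V₂)^γ = 1.87×10.7^(1.67) = 97.93 atm.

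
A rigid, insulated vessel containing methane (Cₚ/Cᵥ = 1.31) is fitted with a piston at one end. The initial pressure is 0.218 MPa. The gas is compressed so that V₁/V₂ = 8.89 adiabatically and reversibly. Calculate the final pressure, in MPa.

Since PV^γ is constant along a reversible adiabat, P₂ = P₁ (V₁/V₂)^γ.
P₂ = 0.218 × 8.89^(1.31) = 3.815 MPa.

P₂ ≈ 3.82 MPa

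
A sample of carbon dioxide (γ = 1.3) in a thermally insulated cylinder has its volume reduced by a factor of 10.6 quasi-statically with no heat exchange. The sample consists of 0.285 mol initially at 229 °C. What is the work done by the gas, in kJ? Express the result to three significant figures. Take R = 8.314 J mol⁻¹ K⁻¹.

For a reversible adiabat TV^(γ−1) is constant, so T₂ = T₁ (V₁/V₂)^(γ−1).
T₁ = 229 °C = 502.1 K.
T₂ = 502.1 × 10.6^(0.3) = 1020 K.
Q = 0, so ΔU = W_on_gas = nCᵥΔT with Cᵥ = R/(γ−1) = 27.71 J/(mol·K).
ΔU = 0.285 × 27.71 × (1020 − 502.1) = 4087 J.
Work done by the gas = −ΔU = -4087 J.

W ≈ -4.09 kJ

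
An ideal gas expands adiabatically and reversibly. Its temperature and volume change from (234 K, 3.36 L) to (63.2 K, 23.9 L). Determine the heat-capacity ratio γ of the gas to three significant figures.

γ ≈ 1.67

TV^(γ−1) = const ⇒ γ − 1 = ln(T₂/T₁) / ln(V₁/V₂).
γ = 1 + ln(63.2/234) / ln(3.36/23.9) = 1.667.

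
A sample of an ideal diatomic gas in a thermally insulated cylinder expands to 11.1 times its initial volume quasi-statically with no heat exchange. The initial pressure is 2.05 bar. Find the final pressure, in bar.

P₂ ≈ 0.0705 bar

Since PV^γ is constant along a reversible adiabat, P₂ = P₁ (V₁/V₂)^γ.
For a diatomic ideal gas γ = 7/5.
P₂ = 2.05 × (1/11.1)^(7/5) = 0.07052 bar.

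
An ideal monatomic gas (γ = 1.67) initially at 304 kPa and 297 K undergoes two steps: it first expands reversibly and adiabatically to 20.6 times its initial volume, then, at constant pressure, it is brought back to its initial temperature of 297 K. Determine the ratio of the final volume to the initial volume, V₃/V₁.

Adiabatic step: V₂/V₁ = 20.6; T₂ = T₁·(1/20.6)^(0.67) = 39.13 K.
Isobaric step: V₃/V₂ = T₃/T₂ = 297/39.13.
V₃/V₁ = (V₂/V₁)(V₃/V₂) = 20.6 × (297/39.13) = 156.4.

V₃/V₁ ≈ 156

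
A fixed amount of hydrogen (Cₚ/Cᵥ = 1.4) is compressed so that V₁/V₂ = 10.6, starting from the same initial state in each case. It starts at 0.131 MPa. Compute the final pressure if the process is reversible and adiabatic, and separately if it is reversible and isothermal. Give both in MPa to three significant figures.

Isothermal: P₂ = P₁(V₁/V₂) = 0.131×10.6 = 1.389 MPa.
Adiabatic: P₂ = P₁(V₁/V₂)^γ = 0.131×10.6^(1.4) = 3.57 MPa.

adiabatic: 3.57 MPa; isothermal: 1.39 MPa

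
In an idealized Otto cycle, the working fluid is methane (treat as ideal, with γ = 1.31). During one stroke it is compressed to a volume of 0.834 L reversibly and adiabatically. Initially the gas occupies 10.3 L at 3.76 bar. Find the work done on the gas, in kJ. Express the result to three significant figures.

W ≈ 14.7 kJ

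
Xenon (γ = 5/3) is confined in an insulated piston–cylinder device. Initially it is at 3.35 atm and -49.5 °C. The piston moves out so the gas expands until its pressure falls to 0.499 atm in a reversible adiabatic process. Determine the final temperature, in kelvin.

T₂ ≈ 104 K

Adiabatic: T₂/T₁ = (P₂/P₁)^((γ−1)/γ).
T₁ = -49.5 °C = 223.6 K.
T₂ = 223.6 × (0.499/3.35)^(2/5) = 104.4 K.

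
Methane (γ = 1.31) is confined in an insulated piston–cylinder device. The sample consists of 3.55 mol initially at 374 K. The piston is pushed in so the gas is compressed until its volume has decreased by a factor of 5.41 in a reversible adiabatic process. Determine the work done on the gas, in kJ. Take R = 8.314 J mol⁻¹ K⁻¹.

For a reversible adiabat TV^(γ−1) is constant, so T₂ = T₁ (V₁/V₂)^(γ−1).
T₂ = 374 × 5.41^(0.31) = 631.2 K.
Q = 0, so ΔU = W_on_gas = nCᵥΔT with Cᵥ = R/(γ−1) = 26.82 J/(mol·K).
ΔU = 3.55 × 26.82 × (631.2 − 374) = 24490 J.

W ≈ 24.5 kJ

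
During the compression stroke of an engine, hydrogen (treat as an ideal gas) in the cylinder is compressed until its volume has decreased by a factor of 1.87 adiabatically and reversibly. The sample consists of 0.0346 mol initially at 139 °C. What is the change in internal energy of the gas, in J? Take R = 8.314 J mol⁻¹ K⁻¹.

Adiabatic: T₁V₁^(γ−1) = T₂V₂^(γ−1) ⇒ T₂ = T₁ (V₁/V₂)^(γ−1).
γ = 7/5 for a diatomic ideal gas, so γ−1 = 2/5.
T₁ = 139 °C = 412.1 K.
T₂ = 412.1 × 1.87^(2/5) = 529.4 K.
Q = 0, so ΔU = W_on_gas = nCᵥΔT with Cᵥ = R/(γ−1) = 20.79 J/(mol·K).
ΔU = 0.0346 × 20.79 × (529.4 − 412.1) = 84.33 J.

ΔU ≈ 84.3 J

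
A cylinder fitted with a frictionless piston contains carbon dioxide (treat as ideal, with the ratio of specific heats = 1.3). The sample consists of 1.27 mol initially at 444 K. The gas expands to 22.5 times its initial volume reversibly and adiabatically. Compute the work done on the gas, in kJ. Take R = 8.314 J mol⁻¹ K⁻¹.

Adiabatic: T₁V₁^(γ−1) = T₂V₂^(γ−1) ⇒ T₂ = T₁ (V₁/V₂)^(γ−1).
T₂ = 444 × (1/22.5)^(0.3) = 174.5 K.
Q = 0, so ΔU = W_on_gas = nCᵥΔT with Cᵥ = R/(γ−1) = 27.71 J/(mol·K).
ΔU = 1.27 × 27.71 × (174.5 − 444) = -9486 J.

W ≈ -9.49 kJ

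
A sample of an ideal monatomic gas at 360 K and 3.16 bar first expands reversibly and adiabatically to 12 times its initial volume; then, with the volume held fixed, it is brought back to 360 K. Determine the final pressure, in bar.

For a monatomic ideal gas γ = 5/3.
Adiabatic step (PV^γ = const): P₂ = 3.16×(1/12)^(5/3) = 0.05024 bar; T₂ = 360×(1/12)^(2/3) = 68.68 K.
Isochoric: P₃ = P₂(T₃/T₂) = 0.05024 × (360/68.68) = 0.2633 bar.

P₃ ≈ 0.263 bar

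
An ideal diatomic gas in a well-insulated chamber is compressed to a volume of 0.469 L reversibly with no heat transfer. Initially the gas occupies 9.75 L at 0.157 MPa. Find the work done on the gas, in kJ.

γ = 7/5 for a diatomic ideal gas.
P₂ = P₁(V₁/V₂)^γ = 0.157×(9.75/0.469)^(7/5) = 10.99 MPa.
For a reversible adiabat, W_by_gas = (P₁V₁ − P₂V₂)/(γ−1).
W_by = (157000×0.00975 − 1.099×10^7×0.000469) / (2/5) = -9055 J.
W_on_gas = −W_by = 9055 J.

W ≈ 9.05 kJ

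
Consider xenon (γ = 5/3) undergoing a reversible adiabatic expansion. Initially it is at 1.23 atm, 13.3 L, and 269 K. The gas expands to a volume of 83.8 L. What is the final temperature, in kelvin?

T₂ ≈ 78.9 K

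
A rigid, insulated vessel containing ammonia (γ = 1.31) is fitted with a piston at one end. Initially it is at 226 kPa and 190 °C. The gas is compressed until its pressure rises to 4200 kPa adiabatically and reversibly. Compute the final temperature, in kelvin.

T₂ ≈ 925 K

Adiabatic: T₂/T₁ = (P₂/P₁)^((γ−1)/γ).
T₁ = 190 °C = 463.1 K.
T₂ = 463.1 × (4200/226)^(0.237) = 924.8 K.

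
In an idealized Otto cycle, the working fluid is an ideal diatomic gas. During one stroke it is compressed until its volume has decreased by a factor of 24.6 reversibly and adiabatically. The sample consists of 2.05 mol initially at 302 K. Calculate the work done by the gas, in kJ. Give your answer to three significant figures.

W ≈ -33.5 kJ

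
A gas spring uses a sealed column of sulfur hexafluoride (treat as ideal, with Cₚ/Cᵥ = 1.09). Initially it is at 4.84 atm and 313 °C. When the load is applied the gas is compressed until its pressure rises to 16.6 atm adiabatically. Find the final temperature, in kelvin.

Along an adiabat T P^((1−γ)/γ) is constant, so T₂ = T₁ (P₂/P₁)^((γ−1)/γ).
T₁ = 313 °C = 586.1 K.
T₂ = 586.1 × (16.6/4.84)^(0.0826) = 648.9 K.

T₂ ≈ 649 K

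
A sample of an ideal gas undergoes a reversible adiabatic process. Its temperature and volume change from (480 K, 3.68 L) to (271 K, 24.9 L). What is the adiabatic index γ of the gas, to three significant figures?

TV^(γ−1) = const ⇒ γ − 1 = ln(T₂/T₁) / ln(V₁/V₂).
γ = 1 + ln(271/480) / ln(3.68/24.9) = 1.299.

γ ≈ 1.30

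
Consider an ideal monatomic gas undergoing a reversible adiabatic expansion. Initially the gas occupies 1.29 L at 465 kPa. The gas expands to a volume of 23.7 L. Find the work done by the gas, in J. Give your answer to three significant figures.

γ = 5/3 for a monatomic ideal gas.
P₂ = P₁(V₁/V₂)^γ = 465×(1.29/23.7)^(5/3) = 3.635 kPa.
For a reversible adiabat, W_by_gas = (P₁V₁ − P₂V₂)/(γ−1).
W_by = (465000×0.00129 − 3635×0.0237) / (2/3) = 770.5 J.

W ≈ 771 J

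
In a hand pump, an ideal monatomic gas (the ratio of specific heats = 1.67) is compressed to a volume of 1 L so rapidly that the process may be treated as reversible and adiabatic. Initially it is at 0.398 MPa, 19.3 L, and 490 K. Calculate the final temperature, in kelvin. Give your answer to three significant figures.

T₂ ≈ 3560 K

For a reversible adiabat TV^(γ−1) is constant, so T₂ = T₁ (V₁/V₂)^(γ−1).
T₂ = 490 × (19.3/1)^(0.67) = 3561 K.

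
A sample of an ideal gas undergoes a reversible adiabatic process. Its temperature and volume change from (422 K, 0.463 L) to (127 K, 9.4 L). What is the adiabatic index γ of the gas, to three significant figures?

TV^(γ−1) = const ⇒ γ − 1 = ln(T₂/T₁) / ln(V₁/V₂).
γ = 1 + ln(127/422) / ln(0.463/9.4) = 1.399.

γ ≈ 1.40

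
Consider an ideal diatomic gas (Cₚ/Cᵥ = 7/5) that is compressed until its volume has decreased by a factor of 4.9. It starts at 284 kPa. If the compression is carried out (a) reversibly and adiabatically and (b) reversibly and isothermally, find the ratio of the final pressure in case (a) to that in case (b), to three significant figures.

P_adiabatic / P_isothermal ≈ 1.89

Isothermal: P_b = P₁(V₁/V₂) = 284×4.9.
Adiabatic: P_a = P₁(V₁/V₂)^γ = 284×4.9^(7/5).
P_a/P_b = (V₁/V₂)^(γ−1) = 4.9^(2/5) = 1.888.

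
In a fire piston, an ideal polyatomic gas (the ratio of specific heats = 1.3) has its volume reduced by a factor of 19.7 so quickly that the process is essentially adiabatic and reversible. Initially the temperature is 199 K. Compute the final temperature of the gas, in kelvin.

T₂ ≈ 487 K

Adiabatic: T₁V₁^(γ−1) = T₂V₂^(γ−1) ⇒ T₂ = T₁ (V₁/V₂)^(γ−1).
T₂ = 199 × 19.7^(0.3) = 486.6 K.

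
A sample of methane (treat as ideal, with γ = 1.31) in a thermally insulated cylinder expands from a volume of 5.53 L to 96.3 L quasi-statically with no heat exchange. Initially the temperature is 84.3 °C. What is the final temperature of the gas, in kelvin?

For a reversible adiabat TV^(γ−1) is constant, so T₂ = T₁ (V₁/V₂)^(γ−1).
T₁ = 84.3 °C = 357.4 K.
T₂ = 357.4 × (5.53/96.3)^(0.31) = 147.4 K.

T₂ ≈ 147 K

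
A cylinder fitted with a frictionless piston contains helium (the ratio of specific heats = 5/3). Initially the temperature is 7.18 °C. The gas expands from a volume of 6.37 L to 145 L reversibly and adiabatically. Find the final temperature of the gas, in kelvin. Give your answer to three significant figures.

T₂ ≈ 34.9 K

Adiabatic: T₁V₁^(γ−1) = T₂V₂^(γ−1) ⇒ T₂ = T₁ (V₁/V₂)^(γ−1).
T₁ = 7.18 °C = 280.3 K.
T₂ = 280.3 × (6.37/145)^(2/3) = 34.9 K.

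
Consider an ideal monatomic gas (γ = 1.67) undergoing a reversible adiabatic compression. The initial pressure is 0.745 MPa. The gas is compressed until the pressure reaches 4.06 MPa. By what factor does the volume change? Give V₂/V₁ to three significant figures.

V₂/V₁ ≈ 0.362

From PV^γ = const, V₂/V₁ = (P₁/P₂)^(1/γ).
V₂/V₁ = (0.745/4.06)^(0.599) = 0.3623.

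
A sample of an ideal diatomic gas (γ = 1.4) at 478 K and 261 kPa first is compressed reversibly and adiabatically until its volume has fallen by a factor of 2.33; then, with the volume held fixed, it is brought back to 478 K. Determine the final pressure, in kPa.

Adiabatic step (PV^γ = const): P₂ = 261×2.33^(1.4) = 853 kPa; T₂ = 478×2.33^(0.4) = 670.5 K.
Isochoric: P₃ = P₂(T₃/T₂) = 853 × (478/670.5) = 608.1 kPa.

P₃ ≈ 608 kPa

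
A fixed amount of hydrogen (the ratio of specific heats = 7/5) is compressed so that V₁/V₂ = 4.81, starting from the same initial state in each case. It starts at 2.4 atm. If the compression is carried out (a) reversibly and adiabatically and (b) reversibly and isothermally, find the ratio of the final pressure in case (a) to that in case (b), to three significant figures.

Isothermal: P_b = P₁(V₁/V₂) = 2.4×4.81.
Adiabatic: P_a = P₁(V₁/V₂)^γ = 2.4×4.81^(7/5).
P_a/P_b = (V₁/V₂)^(γ−1) = 4.81^(2/5) = 1.874.

P_adiabatic / P_isothermal ≈ 1.87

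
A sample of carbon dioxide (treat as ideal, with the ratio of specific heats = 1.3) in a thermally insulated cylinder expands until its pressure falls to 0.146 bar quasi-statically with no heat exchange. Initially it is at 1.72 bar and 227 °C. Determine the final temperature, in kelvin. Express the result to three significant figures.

T₂ ≈ 283 K

Adiabatic: T₂/T₁ = (P₂/P₁)^((γ−1)/γ).
T₁ = 227 °C = 500.1 K.
T₂ = 500.1 × (0.146/1.72)^(0.231) = 283.1 K.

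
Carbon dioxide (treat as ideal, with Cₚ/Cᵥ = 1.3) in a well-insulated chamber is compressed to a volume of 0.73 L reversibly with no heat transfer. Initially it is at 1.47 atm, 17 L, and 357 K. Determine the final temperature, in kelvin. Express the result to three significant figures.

T₂ ≈ 918 K

Adiabatic: T₁V₁^(γ−1) = T₂V₂^(γ−1) ⇒ T₂ = T₁ (V₁/V₂)^(γ−1).
T₂ = 357 × (17/0.73)^(0.3) = 917.9 K.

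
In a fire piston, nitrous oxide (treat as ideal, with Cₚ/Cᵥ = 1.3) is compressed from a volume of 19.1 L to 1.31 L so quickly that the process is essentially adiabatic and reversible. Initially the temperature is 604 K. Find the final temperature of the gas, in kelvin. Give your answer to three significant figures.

For a reversible adiabat TV^(γ−1) is constant, so T₂ = T₁ (V₁/V₂)^(γ−1).
T₂ = 604 × (19.1/1.31)^(0.3) = 1349 K.

T₂ ≈ 1350 K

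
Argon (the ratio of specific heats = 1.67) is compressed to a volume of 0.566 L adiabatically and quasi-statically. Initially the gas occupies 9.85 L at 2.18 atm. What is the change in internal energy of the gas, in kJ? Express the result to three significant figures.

ΔU ≈ 18.8 kJ

P₂ = P₁(V₁/V₂)^γ = 2.18×(9.85/0.566)^(1.67) = 257.2 atm.
For a reversible adiabat, W_by_gas = (P₁V₁ − P₂V₂)/(γ−1).
W_by = (220900×0.00985 − 2.606×10^7×0.000566) / (0.67) = -18770 J.
Q = 0 ⇒ ΔU = −W_by = 18770 J.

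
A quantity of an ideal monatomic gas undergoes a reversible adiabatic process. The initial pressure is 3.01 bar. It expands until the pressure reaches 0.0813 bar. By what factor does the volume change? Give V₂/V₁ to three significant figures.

From PV^γ = const, V₂/V₁ = (P₁/P₂)^(1/γ).
For a monatomic ideal gas γ = 5/3.
V₂/V₁ = (3.01/0.0813)^(3/5) = 8.731.

V₂/V₁ ≈ 8.73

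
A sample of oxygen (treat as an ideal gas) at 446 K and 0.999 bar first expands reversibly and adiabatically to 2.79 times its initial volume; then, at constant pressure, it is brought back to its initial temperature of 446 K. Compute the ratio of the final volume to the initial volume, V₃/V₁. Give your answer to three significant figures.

For a diatomic ideal gas γ = 7/5.
Adiabatic step: V₂/V₁ = 2.79; T₂ = T₁·(1/2.79)^(2/5) = 295.9 K.
Isobaric step: V₃/V₂ = T₃/T₂ = 446/295.9.
V₃/V₁ = (V₂/V₁)(V₃/V₂) = 2.79 × (446/295.9) = 4.206.

V₃/V₁ ≈ 4.21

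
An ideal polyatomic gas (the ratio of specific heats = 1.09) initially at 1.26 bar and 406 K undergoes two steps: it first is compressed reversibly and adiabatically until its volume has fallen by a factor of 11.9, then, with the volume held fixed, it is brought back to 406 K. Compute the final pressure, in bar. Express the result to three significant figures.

Adiabatic step (PV^γ = const): P₂ = 1.26×11.9^(1.09) = 18.74 bar; T₂ = 406×11.9^(0.09) = 507.4 K.
Isochoric: P₃ = P₂(T₃/T₂) = 18.74 × (406/507.4) = 14.99 bar.

P₃ ≈ 15.0 bar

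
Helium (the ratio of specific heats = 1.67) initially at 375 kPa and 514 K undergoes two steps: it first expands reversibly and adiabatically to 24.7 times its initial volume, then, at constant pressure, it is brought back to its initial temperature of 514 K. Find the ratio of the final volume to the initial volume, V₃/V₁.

Adiabatic step: V₂/V₁ = 24.7; T₂ = T₁·(1/24.7)^(0.67) = 59.96 K.
Isobaric step: V₃/V₂ = T₃/T₂ = 514/59.96.
V₃/V₁ = (V₂/V₁)(V₃/V₂) = 24.7 × (514/59.96) = 211.7.

V₃/V₁ ≈ 212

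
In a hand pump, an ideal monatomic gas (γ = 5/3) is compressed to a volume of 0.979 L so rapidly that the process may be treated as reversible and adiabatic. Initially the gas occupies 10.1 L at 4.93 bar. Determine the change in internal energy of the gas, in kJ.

P₂ = P₁(V₁/V₂)^γ = 4.93×(10.1/0.979)^(5/3) = 241 bar.
For a reversible adiabat, W_by_gas = (P₁V₁ − P₂V₂)/(γ−1).
W_by = (493000×0.0101 − 2.41×10^7×0.000979) / (2/3) = -27930 J.
Q = 0 ⇒ ΔU = −W_by = 27930 J.

ΔU ≈ 27.9 kJ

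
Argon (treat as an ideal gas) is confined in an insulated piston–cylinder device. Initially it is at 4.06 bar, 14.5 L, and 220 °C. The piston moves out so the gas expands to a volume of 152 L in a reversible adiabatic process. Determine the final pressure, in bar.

Adiabatic: P₁V₁^γ = P₂V₂^γ ⇒ P₂ = P₁ (V₁/V₂)^γ.
γ = 5/3 for a monatomic ideal gas.
P₂ = 4.06 × (14.5/152)^(5/3) = 0.08086 bar.

P₂ ≈ 0.0809 bar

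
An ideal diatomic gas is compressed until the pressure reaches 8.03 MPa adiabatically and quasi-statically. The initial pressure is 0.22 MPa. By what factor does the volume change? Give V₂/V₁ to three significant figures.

From PV^γ = const, V₂/V₁ = (P₁/P₂)^(1/γ).
For a diatomic ideal gas γ = 7/5.
V₂/V₁ = (0.22/8.03)^(5/7) = 0.07657.

V₂/V₁ ≈ 0.0766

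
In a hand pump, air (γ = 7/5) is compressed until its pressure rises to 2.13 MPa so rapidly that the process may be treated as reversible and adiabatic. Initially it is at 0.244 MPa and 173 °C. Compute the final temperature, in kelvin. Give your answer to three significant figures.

Along an adiabat T P^((1−γ)/γ) is constant, so T₂ = T₁ (P₂/P₁)^((γ−1)/γ).
T₁ = 173 °C = 446.1 K.
T₂ = 446.1 × (2.13/0.244)^(2/7) = 828.6 K.

T₂ ≈ 829 K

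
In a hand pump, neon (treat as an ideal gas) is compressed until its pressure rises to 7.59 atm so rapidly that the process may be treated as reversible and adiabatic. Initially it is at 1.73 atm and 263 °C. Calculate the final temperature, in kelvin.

Adiabatic: T₂/T₁ = (P₂/P₁)^((γ−1)/γ).
For a monatomic ideal gas γ = 5/3, so (γ−1)/γ = 2/5.
T₁ = 263 °C = 536.1 K.
T₂ = 536.1 × (7.59/1.73)^(2/5) = 968.6 K.

T₂ ≈ 969 K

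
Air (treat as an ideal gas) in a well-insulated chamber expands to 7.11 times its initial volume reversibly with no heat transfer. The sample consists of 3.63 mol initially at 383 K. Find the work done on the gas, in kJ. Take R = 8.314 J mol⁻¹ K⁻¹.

W ≈ -15.7 kJ

For a reversible adiabat TV^(γ−1) is constant, so T₂ = T₁ (V₁/V₂)^(γ−1).
γ = 7/5 for a diatomic ideal gas, so γ−1 = 2/5.
T₂ = 383 × (1/7.11)^(2/5) = 174.8 K.
Q = 0, so ΔU = W_on_gas = nCᵥΔT with Cᵥ = R/(γ−1) = 20.79 J/(mol·K).
ΔU = 3.63 × 20.79 × (174.8 − 383) = -15710 J.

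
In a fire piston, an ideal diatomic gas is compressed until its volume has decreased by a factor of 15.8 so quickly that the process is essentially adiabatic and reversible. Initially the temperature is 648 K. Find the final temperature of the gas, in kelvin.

Adiabatic: T₁V₁^(γ−1) = T₂V₂^(γ−1) ⇒ T₂ = T₁ (V₁/V₂)^(γ−1).
For a diatomic ideal gas γ = 7/5, so γ−1 = 2/5.
T₂ = 648 × 15.8^(2/5) = 1955 K.

T₂ ≈ 1950 K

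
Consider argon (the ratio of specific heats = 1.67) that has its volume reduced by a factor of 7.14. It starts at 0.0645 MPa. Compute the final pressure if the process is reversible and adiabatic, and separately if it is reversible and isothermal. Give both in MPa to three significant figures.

adiabatic: 1.72 MPa; isothermal: 0.461 MPa

Isothermal: P₂ = P₁(V₁/V₂) = 0.0645×7.14 = 0.4605 MPa.
Adiabatic: P₂ = P₁(V₁/V₂)^γ = 0.0645×7.14^(1.67) = 1.719 MPa.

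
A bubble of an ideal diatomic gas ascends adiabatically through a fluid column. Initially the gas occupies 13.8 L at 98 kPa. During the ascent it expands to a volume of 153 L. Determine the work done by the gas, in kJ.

γ = 7/5 for a diatomic ideal gas.
P₂ = P₁(V₁/V₂)^γ = 98×(13.8/153)^(7/5) = 3.377 kPa.
For a reversible adiabat, W_by_gas = (P₁V₁ − P₂V₂)/(γ−1).
W_by = (98000×0.0138 − 3377×0.153) / (2/5) = 2089 J.

W ≈ 2.09 kJ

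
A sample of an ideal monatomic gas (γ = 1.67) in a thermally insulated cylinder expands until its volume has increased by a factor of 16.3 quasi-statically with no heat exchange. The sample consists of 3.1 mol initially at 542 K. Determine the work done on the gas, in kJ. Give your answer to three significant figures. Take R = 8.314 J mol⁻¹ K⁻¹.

W ≈ -17.6 kJ

Adiabatic: T₁V₁^(γ−1) = T₂V₂^(γ−1) ⇒ T₂ = T₁ (V₁/V₂)^(γ−1).
T₂ = 542 × (1/16.3)^(0.67) = 83.53 K.
Q = 0, so ΔU = W_on_gas = nCᵥΔT with Cᵥ = R/(γ−1) = 12.41 J/(mol·K).
ΔU = 3.1 × 12.41 × (83.53 − 542) = -17640 J.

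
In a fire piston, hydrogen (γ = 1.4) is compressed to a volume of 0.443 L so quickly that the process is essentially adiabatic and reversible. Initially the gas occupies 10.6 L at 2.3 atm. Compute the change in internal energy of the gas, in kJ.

ΔU ≈ 15.8 kJ

P₂ = P₁(V₁/V₂)^γ = 2.3×(10.6/0.443)^(1.4) = 196 atm.
For a reversible adiabat, W_by_gas = (P₁V₁ − P₂V₂)/(γ−1).
W_by = (233000×0.0106 − 1.986×10^7×0.000443) / (0.4) = -15820 J.
Q = 0 ⇒ ΔU = −W_by = 15820 J.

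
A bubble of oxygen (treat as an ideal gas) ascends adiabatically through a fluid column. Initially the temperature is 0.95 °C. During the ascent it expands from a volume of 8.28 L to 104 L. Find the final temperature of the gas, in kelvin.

T₂ ≈ 99.6 K

For a reversible adiabat TV^(γ−1) is constant, so T₂ = T₁ (V₁/V₂)^(γ−1).
For a diatomic ideal gas γ = 7/5, so γ−1 = 2/5.
T₁ = 0.95 °C = 274.1 K.
T₂ = 274.1 × (8.28/104)^(2/5) = 99.61 K.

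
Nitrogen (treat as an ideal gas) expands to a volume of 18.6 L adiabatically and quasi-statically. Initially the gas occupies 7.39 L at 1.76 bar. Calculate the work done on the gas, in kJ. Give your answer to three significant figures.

γ = 7/5 for a diatomic ideal gas.
P₂ = P₁(V₁/V₂)^γ = 1.76×(7.39/18.6)^(7/5) = 0.4834 bar.
For a reversible adiabat, W_by_gas = (P₁V₁ − P₂V₂)/(γ−1).
W_by = (176000×0.00739 − 48340×0.0186) / (2/5) = 1004 J.
W_on_gas = −W_by = -1004 J.

W ≈ -1.00 kJ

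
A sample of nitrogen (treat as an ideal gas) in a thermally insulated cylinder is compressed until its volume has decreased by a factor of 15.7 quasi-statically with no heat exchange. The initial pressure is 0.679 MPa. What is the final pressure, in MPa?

P₂ ≈ 32.1 MPa

Since PV^γ is constant along a reversible adiabat, P₂ = P₁ (V₁/V₂)^γ.
For a diatomic ideal gas γ = 7/5.
P₂ = 0.679 × 15.7^(7/5) = 32.07 MPa.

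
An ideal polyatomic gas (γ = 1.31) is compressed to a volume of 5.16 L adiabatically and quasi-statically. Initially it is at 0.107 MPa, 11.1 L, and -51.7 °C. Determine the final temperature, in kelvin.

T₂ ≈ 281 K

Adiabatic: T₁V₁^(γ−1) = T₂V₂^(γ−1) ⇒ T₂ = T₁ (V₁/V₂)^(γ−1).
T₁ = -51.7 °C = 221.4 K.
T₂ = 221.4 × (11.1/5.16)^(0.31) = 280.8 K.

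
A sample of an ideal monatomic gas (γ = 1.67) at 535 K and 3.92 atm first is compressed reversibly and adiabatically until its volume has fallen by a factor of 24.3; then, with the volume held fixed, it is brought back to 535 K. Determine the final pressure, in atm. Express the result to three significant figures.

Adiabatic step (PV^γ = const): P₂ = 3.92×24.3^(1.67) = 807.7 atm; T₂ = 535×24.3^(0.67) = 4536 K.
Isochoric: P₃ = P₂(T₃/T₂) = 807.7 × (535/4536) = 95.26 atm.

P₃ ≈ 95.3 atm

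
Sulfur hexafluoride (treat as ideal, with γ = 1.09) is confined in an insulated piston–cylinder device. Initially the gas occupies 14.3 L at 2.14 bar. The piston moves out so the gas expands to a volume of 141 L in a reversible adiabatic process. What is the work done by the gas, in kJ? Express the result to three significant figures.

W ≈ 6.33 kJ

P₂ = P₁(V₁/V₂)^γ = 2.14×(14.3/141)^(1.09) = 0.1766 bar.
For a reversible adiabat, W_by_gas = (P₁V₁ − P₂V₂)/(γ−1).
W_by = (214000×0.0143 − 17660×0.141) / (0.09) = 6329 J.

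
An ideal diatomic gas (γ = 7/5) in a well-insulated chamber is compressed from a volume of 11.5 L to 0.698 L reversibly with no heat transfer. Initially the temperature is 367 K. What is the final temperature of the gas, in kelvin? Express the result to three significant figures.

For a reversible adiabat TV^(γ−1) is constant, so T₂ = T₁ (V₁/V₂)^(γ−1).
T₂ = 367 × (11.5/0.698)^(2/5) = 1126 K.

T₂ ≈ 1130 K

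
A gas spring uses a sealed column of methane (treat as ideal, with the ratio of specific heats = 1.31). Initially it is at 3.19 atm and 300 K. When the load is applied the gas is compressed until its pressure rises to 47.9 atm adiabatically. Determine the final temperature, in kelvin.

T₂ ≈ 570 K

Along an adiabat T P^((1−γ)/γ) is constant, so T₂ = T₁ (P₂/P₁)^((γ−1)/γ).
T₂ = 300 × (47.9/3.19)^(0.237) = 569.6 K.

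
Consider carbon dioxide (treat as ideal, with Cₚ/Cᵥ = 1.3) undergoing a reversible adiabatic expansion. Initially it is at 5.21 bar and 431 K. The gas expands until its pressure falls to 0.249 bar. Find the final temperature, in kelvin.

T₂ ≈ 214 K

Adiabatic: T₂/T₁ = (P₂/P₁)^((γ−1)/γ).
T₂ = 431 × (0.249/5.21)^(0.231) = 213.7 K.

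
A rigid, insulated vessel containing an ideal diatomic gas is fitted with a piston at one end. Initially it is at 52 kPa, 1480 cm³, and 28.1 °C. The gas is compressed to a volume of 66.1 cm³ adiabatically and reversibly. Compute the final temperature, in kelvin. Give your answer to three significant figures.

T₂ ≈ 1040 K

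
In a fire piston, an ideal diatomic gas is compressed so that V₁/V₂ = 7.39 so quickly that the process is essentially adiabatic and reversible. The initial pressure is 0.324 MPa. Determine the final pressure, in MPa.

P₂ ≈ 5.33 MPa

Adiabatic: P₁V₁^γ = P₂V₂^γ ⇒ P₂ = P₁ (V₁/V₂)^γ.
For a diatomic ideal gas γ = 7/5.
P₂ = 0.324 × 7.39^(7/5) = 5.329 MPa.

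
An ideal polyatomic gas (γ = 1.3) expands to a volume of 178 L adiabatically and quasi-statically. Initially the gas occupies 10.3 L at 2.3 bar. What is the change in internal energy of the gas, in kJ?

ΔU ≈ -4.54 kJ

P₂ = P₁(V₁/V₂)^γ = 2.3×(10.3/178)^(1.3) = 0.05661 bar.
For a reversible adiabat, W_by_gas = (P₁V₁ − P₂V₂)/(γ−1).
W_by = (230000×0.0103 − 5661×0.178) / (0.3) = 4538 J.
Q = 0 ⇒ ΔU = −W_by = -4538 J.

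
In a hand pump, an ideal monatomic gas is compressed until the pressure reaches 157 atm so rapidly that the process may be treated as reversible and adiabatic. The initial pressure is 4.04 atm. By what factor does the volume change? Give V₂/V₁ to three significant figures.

From PV^γ = const, V₂/V₁ = (P₁/P₂)^(1/γ).
For a monatomic ideal gas γ = 5/3.
V₂/V₁ = (4.04/157)^(3/5) = 0.1112.

V₂/V₁ ≈ 0.111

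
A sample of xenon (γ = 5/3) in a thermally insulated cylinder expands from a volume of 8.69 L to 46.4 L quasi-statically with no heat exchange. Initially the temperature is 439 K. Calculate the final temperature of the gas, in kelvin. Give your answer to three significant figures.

For a reversible adiabat TV^(γ−1) is constant, so T₂ = T₁ (V₁/V₂)^(γ−1).
T₂ = 439 × (8.69/46.4)^(2/3) = 143.7 K.

T₂ ≈ 144 K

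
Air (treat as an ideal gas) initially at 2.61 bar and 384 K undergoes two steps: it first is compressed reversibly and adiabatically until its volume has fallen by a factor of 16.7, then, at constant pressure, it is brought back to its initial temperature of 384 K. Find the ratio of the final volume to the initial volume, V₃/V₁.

For a diatomic ideal gas γ = 7/5.
Adiabatic step: V₂/V₁ = 0.05988; T₂ = T₁·16.7^(2/5) = 1184 K.
Isobaric step: V₃/V₂ = T₃/T₂ = 384/1184.
V₃/V₁ = (V₂/V₁)(V₃/V₂) = 0.05988 × (384/1184) = 0.01942.

V₃/V₁ ≈ 0.0194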